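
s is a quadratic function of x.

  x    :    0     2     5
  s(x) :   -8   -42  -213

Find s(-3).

-77

Write s(x) = ax² + bx + c; the 3 given values yield a linear system in the 3 coefficients.
Solving, s(x) = -8x² - x - 8.
Then s(-3) = -77.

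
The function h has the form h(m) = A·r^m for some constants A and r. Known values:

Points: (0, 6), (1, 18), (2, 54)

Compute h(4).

486

Consecutive ratio: 18/6 = 3, and 54/18 = 3, so r = 3.
Then A·3^0 = 6 gives A = 6, and h(m) = 6·3^m.
h(4) = 6·3^4 = 486.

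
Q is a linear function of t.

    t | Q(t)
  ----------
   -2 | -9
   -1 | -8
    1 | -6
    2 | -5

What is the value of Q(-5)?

Write Q(t) = at + b; the 4 given values yield a linear system in the 2 coefficients.
Solving, Q(t) = t - 7.
Then Q(-5) = -12.

-12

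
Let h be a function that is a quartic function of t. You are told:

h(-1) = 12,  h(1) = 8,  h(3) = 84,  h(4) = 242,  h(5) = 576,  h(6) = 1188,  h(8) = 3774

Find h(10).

9296

Write h(t) = at^4 + bt³ + ct² + dt + e; the 7 given values yield a linear system in the 5 coefficients.
Solving, h(t) = t^4 - t³ + 3t² - t + 6.
Then h(10) = 9296.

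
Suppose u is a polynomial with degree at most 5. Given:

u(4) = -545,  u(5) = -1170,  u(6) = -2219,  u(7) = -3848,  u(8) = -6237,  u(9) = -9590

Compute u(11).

-20124

First differences: -625, -1049, -1629, -2389, -3353. Second differences: -424, -580, -760, -964. Third differences: -156, -180, -204. Fourth differences: -24, -24.
Level-4 differences are constant, so u has degree 4.
Fitting a degree-4 polynomial gives u(x) = -x^4 - 4x³ - x² - 3x - 5.
Then u(11) = -20124.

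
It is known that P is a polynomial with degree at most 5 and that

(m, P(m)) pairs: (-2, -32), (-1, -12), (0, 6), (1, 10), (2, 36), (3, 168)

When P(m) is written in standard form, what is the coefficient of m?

Write P(m) = am^5 + bm^4 + cm³ + dm² + em + p; the 6 given values yield a linear system in the 6 coefficients.
Solving, the leading coefficient vanishes, and P(m) = 2m^4 + 2m³ - 9m² + 9m + 6.
The coefficient of m is 9.

9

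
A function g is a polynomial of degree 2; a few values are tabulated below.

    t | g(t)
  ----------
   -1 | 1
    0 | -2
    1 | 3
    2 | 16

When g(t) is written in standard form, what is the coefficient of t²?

Write g(t) = at² + bt + c; the 4 given values yield a linear system in the 3 coefficients.
Solving, g(t) = 4t² + t - 2.
The coefficient of t² is 4.

4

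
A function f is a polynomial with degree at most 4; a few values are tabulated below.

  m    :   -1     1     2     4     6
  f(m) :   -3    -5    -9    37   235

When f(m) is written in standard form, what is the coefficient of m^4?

Write f(m) = am^4 + bm³ + cm² + dm + e; the 5 given values yield a linear system in the 5 coefficients.
Solving, the leading coefficient vanishes, and f(m) = 2m³ - 5m² - 3m + 1.
The coefficient of m^4 is 0.

0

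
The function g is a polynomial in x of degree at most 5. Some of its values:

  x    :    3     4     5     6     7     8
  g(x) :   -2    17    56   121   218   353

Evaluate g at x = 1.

-4

First differences: 19, 39, 65, 97, 135. Second differences: 20, 26, 32, 38. Third differences: 6, 6, 6.
Level-3 differences are constant, so g has degree 3.
Fitting a degree-3 polynomial gives g(x) = x³ - 2x² - 4x + 1.
Then g(1) = -4.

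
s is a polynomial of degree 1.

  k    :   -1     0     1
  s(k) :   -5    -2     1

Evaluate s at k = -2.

-8

First differences: 3, 3.
Level-1 differences are constant, so s has degree 1.
Fitting a degree-1 polynomial gives s(k) = 3k - 2.
Then s(-2) = -8.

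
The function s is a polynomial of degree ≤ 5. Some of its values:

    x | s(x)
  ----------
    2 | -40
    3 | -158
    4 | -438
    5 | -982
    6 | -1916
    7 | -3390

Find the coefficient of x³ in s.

-3

First differences: -118, -280, -544, -934, -1474. Second differences: -162, -264, -390, -540. Third differences: -102, -126, -150. Fourth differences: -24, -24.
Level-4 differences are constant, so s has degree 4.
Fitting a degree-4 polynomial gives s(x) = -x^4 - 3x³ + x² - x - 2.
The coefficient of x³ is -3.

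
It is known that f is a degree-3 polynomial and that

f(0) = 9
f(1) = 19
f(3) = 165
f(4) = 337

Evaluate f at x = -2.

25

Write f(x) = ax³ + bx² + cx + d; the 4 given values yield a linear system in the 4 coefficients.
Solving, f(x) = 3x³ + 9x² - 2x + 9.
Then f(-2) = 25.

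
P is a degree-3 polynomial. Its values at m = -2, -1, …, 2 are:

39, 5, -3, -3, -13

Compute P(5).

-283

First differences: -34, -8, 0, -10. Second differences: 26, 8, -10. Third differences: -18, -18.
Level-3 differences are constant, so P has degree 3.
Fitting a degree-3 polynomial gives P(m) = -3m³ + 4m² - m - 3.
Then P(5) = -283.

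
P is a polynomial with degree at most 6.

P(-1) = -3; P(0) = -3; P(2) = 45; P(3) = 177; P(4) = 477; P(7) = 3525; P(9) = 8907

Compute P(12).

Write P(x) = ax^6 + bx^5 + cx^4 + dx³ + ex² + px + q; the 7 given values yield a linear system in the 7 coefficients.
Solving, the top 2 coefficients vanish, and P(x) = x^4 + 3x³ + 2x² - 3.
Then P(12) = 26205.

26205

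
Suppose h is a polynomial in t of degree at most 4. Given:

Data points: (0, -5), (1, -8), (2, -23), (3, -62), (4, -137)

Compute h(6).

First differences: -3, -15, -39, -75. Second differences: -12, -24, -36. Third differences: -12, -12.
Level-3 differences are constant, so h has degree 3.
Fitting a degree-3 polynomial gives h(t) = -2t³ - t - 5.
Then h(6) = -443.

-443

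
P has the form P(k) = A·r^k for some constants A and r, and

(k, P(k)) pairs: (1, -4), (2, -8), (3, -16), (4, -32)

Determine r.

2

Consecutive ratio: -8/(-4) = 2, and -16/(-8) = 2, so r = 2.
Then A·2^1 = -4 gives A = -2, and P(k) = -2·2^k.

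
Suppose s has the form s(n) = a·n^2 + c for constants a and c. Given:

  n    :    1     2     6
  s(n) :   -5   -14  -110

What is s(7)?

-149

From s(1) = -5 and s(2) = -14: 1a + c = -5 and 4a + c = -14.
Subtracting: 3a = -9, so a = -3; then c = -5 − (-3)·1 = -2.
So s(n) = -3n² − 2, and s(7) = -149.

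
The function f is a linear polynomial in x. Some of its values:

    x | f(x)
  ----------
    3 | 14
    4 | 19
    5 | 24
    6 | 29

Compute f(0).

Write f(x) = ax + b; the 4 given values yield a linear system in the 2 coefficients.
Solving, f(x) = 5x - 1.
Then f(0) = -1.

-1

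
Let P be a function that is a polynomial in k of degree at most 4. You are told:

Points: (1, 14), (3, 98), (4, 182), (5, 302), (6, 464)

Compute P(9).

Write P(k) = ak^4 + bk³ + ck² + dk + e; the 5 given values yield a linear system in the 5 coefficients.
Solving, the leading coefficient vanishes, and P(k) = k³ + 6k² + 5k + 2.
Then P(9) = 1262.

1262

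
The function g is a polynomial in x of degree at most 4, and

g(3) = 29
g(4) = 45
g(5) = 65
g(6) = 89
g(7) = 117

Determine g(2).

17

First differences: 16, 20, 24, 28. Second differences: 4, 4, 4.
Level-2 differences are constant, so g has degree 2.
Fitting a degree-2 polynomial gives g(x) = 2x² + 2x + 5.
Then g(2) = 17.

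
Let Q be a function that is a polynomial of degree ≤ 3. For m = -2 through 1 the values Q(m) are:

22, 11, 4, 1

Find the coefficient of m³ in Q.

0

First differences: -11, -7, -3. Second differences: 4, 4.
Level-2 differences are constant, so Q has degree 2.
Fitting a degree-2 polynomial gives Q(m) = 2m² - 5m + 4.
The coefficient of m³ is 0.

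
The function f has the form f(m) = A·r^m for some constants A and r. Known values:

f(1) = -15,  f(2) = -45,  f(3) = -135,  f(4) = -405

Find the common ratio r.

3

Consecutive ratio: -45/(-15) = 3, and -135/(-45) = 3, so r = 3.
Then A·3^1 = -15 gives A = -5, and f(m) = -5·3^m.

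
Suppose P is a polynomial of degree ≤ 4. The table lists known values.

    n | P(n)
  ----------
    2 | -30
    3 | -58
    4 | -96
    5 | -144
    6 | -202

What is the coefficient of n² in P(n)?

Write P(n) = an^4 + bn³ + cn² + dn + e; the 5 given values yield a linear system in the 5 coefficients.
Solving, the top 2 coefficients vanish, and P(n) = -5n² - 3n - 4.
The coefficient of n² is -5.

-5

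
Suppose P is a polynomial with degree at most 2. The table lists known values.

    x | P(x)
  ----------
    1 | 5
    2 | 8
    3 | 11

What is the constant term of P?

2

Write P(x) = ax² + bx + c; the 3 given values yield a linear system in the 3 coefficients.
Solving, the leading coefficient vanishes, and P(x) = 3x + 2.
The constant term is P(0) = 2.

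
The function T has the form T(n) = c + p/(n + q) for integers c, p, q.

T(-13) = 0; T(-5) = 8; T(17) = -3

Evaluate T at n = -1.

-12

(T(n) − c)(n + q) = p for each data point; the three points give a linear system in c and q, then p follows.
Solving: c = -2, q = 3, p = -20, so T(n) = -2 − 20/(n + 3).
Then T(-1) = -2 − 20/2 = -12.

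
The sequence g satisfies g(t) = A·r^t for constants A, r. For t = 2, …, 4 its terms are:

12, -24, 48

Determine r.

Consecutive ratio: -24/12 = -2, and 48/(-24) = -2, so r = -2.
Then A·(-2)^2 = 12 gives A = 3, and g(t) = 3·(-2)^t.

-2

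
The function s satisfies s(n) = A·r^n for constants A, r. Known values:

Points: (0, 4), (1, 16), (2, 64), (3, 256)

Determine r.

4

Consecutive ratio: 16/4 = 4, and 64/16 = 4, so r = 4.
Then A·4^0 = 4 gives A = 4, and s(n) = 4·4^n.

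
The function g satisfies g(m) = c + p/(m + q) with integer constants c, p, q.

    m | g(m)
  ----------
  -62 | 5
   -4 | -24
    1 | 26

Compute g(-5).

-14

(g(m) − c)(m + q) = p for each data point; the three points give a linear system in c and q, then p follows.
Solving: c = 6, q = 2, p = 60, so g(m) = 6 + 60/(m + 2).
Then g(-5) = 6 + 60/(-3) = -14.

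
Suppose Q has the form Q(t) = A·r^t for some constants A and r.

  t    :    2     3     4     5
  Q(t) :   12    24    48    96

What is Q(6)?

192

Consecutive ratio: 24/12 = 2, and 48/24 = 2, so r = 2.
Then A·2^2 = 12 gives A = 3, and Q(t) = 3·2^t.
Q(6) = 3·2^6 = 192.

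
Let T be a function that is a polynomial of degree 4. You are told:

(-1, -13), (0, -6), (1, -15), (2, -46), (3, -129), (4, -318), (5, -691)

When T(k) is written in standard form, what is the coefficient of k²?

-7

First differences: 7, -9, -31, -83, -189, -373. Second differences: -16, -22, -52, -106, -184. Third differences: -6, -30, -54, -78. Fourth differences: -24, -24, -24.
Level-4 differences are constant, so T has degree 4.
Fitting a degree-4 polynomial gives T(k) = -k^4 + k³ - 7k² - 2k - 6.
The coefficient of k² is -7.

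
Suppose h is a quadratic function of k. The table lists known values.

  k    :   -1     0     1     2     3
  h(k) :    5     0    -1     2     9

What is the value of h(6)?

First differences: -5, -1, 3, 7. Second differences: 4, 4, 4.
Level-2 differences are constant, so h has degree 2.
Fitting a degree-2 polynomial gives h(k) = 2k² - 3k.
Then h(6) = 54.

54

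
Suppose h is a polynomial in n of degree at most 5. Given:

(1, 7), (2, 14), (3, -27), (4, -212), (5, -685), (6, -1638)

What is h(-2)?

-62

First differences: 7, -41, -185, -473, -953. Second differences: -48, -144, -288, -480. Third differences: -96, -144, -192. Fourth differences: -48, -48.
Level-4 differences are constant, so h has degree 4.
Fitting a degree-4 polynomial gives h(n) = -2n^4 + 4n³ + 2n² + 3n.
Then h(-2) = -62.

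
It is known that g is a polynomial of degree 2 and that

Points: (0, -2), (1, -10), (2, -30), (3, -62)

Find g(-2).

-22

First differences: -8, -20, -32. Second differences: -12, -12.
Level-2 differences are constant, so g has degree 2.
Fitting a degree-2 polynomial gives g(m) = -6m² - 2m - 2.
Then g(-2) = -22.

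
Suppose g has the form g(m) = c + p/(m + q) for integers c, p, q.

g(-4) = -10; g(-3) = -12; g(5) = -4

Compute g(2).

(g(m) − c)(m + q) = p for each data point; the three points give a linear system in c and q, then p follows.
Solving: c = -6, q = 1, p = 12, so g(m) = -6 + 12/(m + 1).
Then g(2) = -6 + 12/3 = -2.

-2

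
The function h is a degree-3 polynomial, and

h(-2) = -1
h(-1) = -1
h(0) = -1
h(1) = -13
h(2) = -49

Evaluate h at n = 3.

First differences: 0, 0, -12, -36. Second differences: 0, -12, -24. Third differences: -12, -12.
Level-3 differences are constant, so h has degree 3.
Fitting a degree-3 polynomial gives h(n) = -2n³ - 6n² - 4n - 1.
Then h(3) = -121.

-121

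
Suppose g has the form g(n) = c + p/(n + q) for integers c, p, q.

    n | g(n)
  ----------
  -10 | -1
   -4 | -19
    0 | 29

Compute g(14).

(g(n) − c)(n + q) = p for each data point; the three points give a linear system in c and q, then p follows.
Solving: c = 5, q = 2, p = 48, so g(n) = 5 + 48/(n + 2).
Then g(14) = 5 + 48/16 = 8.

8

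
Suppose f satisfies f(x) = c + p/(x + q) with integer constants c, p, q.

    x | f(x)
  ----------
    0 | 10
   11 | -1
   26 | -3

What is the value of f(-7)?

(f(x) − c)(x + q) = p for each data point; the three points give a linear system in c and q, then p follows.
Solving: c = -5, q = 4, p = 60, so f(x) = -5 + 60/(x + 4).
Then f(-7) = -5 + 60/(-3) = -25.

-25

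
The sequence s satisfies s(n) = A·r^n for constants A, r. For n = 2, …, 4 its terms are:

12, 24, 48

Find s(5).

Consecutive ratio: 24/12 = 2, and 48/24 = 2, so r = 2.
Then A·2^2 = 12 gives A = 3, and s(n) = 3·2^n.
s(5) = 3·2^5 = 96.

96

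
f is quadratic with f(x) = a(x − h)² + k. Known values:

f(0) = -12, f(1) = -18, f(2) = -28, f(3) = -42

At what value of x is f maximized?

First differences -6, -10, -14; second difference -4 = 2a, so a = -2.
Expanding, the x-coefficient is −2ah = 4h; matching it to the data gives h = -1, and then k = -10.
So f(x) = -2(x + 1)² − 10.
Hence h = -1.

-1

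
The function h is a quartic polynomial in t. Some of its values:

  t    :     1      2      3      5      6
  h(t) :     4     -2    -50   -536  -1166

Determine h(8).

Write h(t) = at^4 + bt³ + ct² + dt + e; the 5 given values yield a linear system in the 5 coefficients.
Solving, h(t) = -t^4 + 4t² - 3t + 4.
Then h(8) = -3860.

-3860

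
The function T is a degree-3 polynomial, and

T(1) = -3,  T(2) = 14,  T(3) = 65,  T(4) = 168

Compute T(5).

341

Write T(m) = am³ + bm² + cm + d; the 4 given values yield a linear system in the 4 coefficients.
Solving, T(m) = 3m³ - m² - m - 4.
Then T(5) = 341.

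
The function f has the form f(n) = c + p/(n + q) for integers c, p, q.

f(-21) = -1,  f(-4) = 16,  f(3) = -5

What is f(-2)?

-20

(f(n) − c)(n + q) = p for each data point; the three points give a linear system in c and q, then p follows.
Solving: c = -2, q = 3, p = -18, so f(n) = -2 − 18/(n + 3).
Then f(-2) = -2 − 18/1 = -20.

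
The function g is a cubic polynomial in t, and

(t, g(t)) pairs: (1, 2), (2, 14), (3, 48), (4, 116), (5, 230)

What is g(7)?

First differences: 12, 34, 68, 114. Second differences: 22, 34, 46. Third differences: 12, 12.
Level-3 differences are constant, so g has degree 3.
Fitting a degree-3 polynomial gives g(t) = 2t³ - t² + t.
Then g(7) = 644.

644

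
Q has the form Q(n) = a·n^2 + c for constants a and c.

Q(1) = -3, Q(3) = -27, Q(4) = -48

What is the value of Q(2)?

-12

From Q(1) = -3 and Q(3) = -27: 1a + c = -3 and 9a + c = -27.
Subtracting: 8a = -24, so a = -3; then c = -3 − (-3)·1 = 0.
So Q(n) = -3n² + 0, and Q(2) = -12.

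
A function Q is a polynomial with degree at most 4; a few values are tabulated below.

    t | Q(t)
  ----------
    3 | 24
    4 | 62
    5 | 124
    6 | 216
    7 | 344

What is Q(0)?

-6

First differences: 38, 62, 92, 128. Second differences: 24, 30, 36. Third differences: 6, 6.
Level-3 differences are constant, so Q has degree 3.
Fitting a degree-3 polynomial gives Q(t) = t³ + t - 6.
Then Q(0) = -6.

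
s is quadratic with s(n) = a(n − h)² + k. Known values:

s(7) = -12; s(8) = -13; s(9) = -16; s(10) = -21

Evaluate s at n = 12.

-37

First differences -1, -3, -5; second difference -2 = 2a, so a = -1.
Expanding, the n-coefficient is −2ah = 2h; matching it to the data gives h = 7, and then k = -12.
So s(n) = -1(n − 7)² − 12.
s(12) = -1·5² − 12 = -37.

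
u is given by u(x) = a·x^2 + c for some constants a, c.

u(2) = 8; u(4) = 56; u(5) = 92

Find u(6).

136

From u(2) = 8 and u(4) = 56: 4a + c = 8 and 16a + c = 56.
Subtracting: 12a = 48, so a = 4; then c = 8 − 4·4 = -8.
So u(x) = 4x² − 8, and u(6) = 136.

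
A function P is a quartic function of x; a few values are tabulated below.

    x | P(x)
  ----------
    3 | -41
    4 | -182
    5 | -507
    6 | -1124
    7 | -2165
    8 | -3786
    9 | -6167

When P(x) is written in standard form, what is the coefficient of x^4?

First differences: -141, -325, -617, -1041, -1621, -2381. Second differences: -184, -292, -424, -580, -760. Third differences: -108, -132, -156, -180. Fourth differences: -24, -24, -24.
Level-4 differences are constant, so P has degree 4.
Fitting a degree-4 polynomial gives P(x) = -x^4 + 5x² - x - 2.
The coefficient of x^4 is -1.

-1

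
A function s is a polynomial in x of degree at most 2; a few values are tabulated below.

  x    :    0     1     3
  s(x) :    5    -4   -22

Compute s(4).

-31

Write s(x) = ax² + bx + c; the 3 given values yield a linear system in the 3 coefficients.
Solving, the leading coefficient vanishes, and s(x) = -9x + 5.
Then s(4) = -31.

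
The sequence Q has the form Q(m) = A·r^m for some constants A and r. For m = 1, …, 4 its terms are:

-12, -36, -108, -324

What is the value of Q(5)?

Consecutive ratio: -36/(-12) = 3, and -108/(-36) = 3, so r = 3.
Then A·3^1 = -12 gives A = -4, and Q(m) = -4·3^m.
Q(5) = -4·3^5 = -972.

-972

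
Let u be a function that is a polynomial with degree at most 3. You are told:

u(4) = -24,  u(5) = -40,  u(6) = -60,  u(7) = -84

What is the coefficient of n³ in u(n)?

Write u(n) = an³ + bn² + cn + d; the 4 given values yield a linear system in the 4 coefficients.
Solving, the leading coefficient vanishes, and u(n) = -2n² + 2n.
The coefficient of n³ is 0.

0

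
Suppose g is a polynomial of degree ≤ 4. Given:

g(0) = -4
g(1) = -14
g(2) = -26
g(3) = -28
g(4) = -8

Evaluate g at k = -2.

-38

First differences: -10, -12, -2, 20. Second differences: -2, 10, 22. Third differences: 12, 12.
Level-3 differences are constant, so g has degree 3.
Fitting a degree-3 polynomial gives g(k) = 2k³ - 7k² - 5k - 4.
Then g(-2) = -38.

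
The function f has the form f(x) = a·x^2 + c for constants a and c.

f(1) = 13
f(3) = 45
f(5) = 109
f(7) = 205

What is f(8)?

265

From f(1) = 13 and f(3) = 45: 1a + c = 13 and 9a + c = 45.
Subtracting: 8a = 32, so a = 4; then c = 13 − 4·1 = 9.
So f(x) = 4x² + 9, and f(8) = 265.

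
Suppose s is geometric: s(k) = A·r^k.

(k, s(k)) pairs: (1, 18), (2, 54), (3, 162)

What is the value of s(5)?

1458

Consecutive ratio: 54/18 = 3, and 162/54 = 3, so r = 3.
Then A·3^1 = 18 gives A = 6, and s(k) = 6·3^k.
s(5) = 6·3^5 = 1458.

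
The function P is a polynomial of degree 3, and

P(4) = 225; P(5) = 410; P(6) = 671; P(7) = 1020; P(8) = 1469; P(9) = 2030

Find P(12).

First differences: 185, 261, 349, 449, 561. Second differences: 76, 88, 100, 112. Third differences: 12, 12, 12.
Level-3 differences are constant, so P has degree 3.
Fitting a degree-3 polynomial gives P(x) = 2x³ + 8x² - 9x + 5.
Then P(12) = 4505.

4505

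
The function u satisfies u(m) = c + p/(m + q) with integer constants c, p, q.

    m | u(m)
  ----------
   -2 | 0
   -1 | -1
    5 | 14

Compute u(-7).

(u(m) − c)(m + q) = p for each data point; the three points give a linear system in c and q, then p follows.
Solving: c = 4, q = -3, p = 20, so u(m) = 4 + 20/(m − 3).
Then u(-7) = 4 + 20/(-10) = 2.

2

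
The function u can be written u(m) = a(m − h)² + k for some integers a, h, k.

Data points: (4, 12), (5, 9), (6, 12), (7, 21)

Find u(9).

57

First differences -3, 3, 9; second difference 6 = 2a, so a = 3.
Expanding, the m-coefficient is −2ah = -6h; matching it to the data gives h = 5, and then k = 9.
So u(m) = 3(m − 5)² + 9.
u(9) = 3·4² + 9 = 57.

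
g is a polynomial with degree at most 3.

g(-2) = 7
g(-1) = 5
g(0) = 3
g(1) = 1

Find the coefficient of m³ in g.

0

First differences: -2, -2, -2.
Level-1 differences are constant, so g has degree 1.
Fitting a degree-1 polynomial gives g(m) = -2m + 3.
The coefficient of m³ is 0.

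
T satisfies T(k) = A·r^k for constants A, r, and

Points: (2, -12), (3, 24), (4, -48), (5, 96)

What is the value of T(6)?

Consecutive ratio: 24/(-12) = -2, and -48/24 = -2, so r = -2.
Then A·(-2)^2 = -12 gives A = -3, and T(k) = -3·(-2)^k.
T(6) = -3·(-2)^6 = -192.

-192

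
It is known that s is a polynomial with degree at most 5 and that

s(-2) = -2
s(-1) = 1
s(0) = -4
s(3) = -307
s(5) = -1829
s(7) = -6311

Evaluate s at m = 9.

Write s(m) = am^5 + bm^4 + cm³ + dm² + em + p; the 6 given values yield a linear system in the 6 coefficients.
Solving, the leading coefficient vanishes, and s(m) = -2m^4 - 4m³ - 2m² - 5m - 4.
Then s(9) = -16249.

-16249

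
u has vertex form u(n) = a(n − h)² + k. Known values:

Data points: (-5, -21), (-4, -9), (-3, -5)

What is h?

-3

First differences 12, 4; second difference -8 = 2a, so a = -4.
Expanding, the n-coefficient is −2ah = 8h; matching it to the data gives h = -3, and then k = -5.
So u(n) = -4(n + 3)² − 5.
Hence h = -3.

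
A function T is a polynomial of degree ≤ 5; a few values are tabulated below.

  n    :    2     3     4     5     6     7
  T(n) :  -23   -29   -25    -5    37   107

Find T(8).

211

Write T(n) = an^5 + bn^4 + cn³ + dn² + en + p; the 6 given values yield a linear system in the 6 coefficients.
Solving, the top 2 coefficients vanish, and T(n) = n³ - 4n² - 5n - 5.
Then T(8) = 211.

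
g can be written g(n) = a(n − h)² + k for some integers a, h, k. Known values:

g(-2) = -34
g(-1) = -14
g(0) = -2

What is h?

1

First differences 20, 12; second difference -8 = 2a, so a = -4.
Expanding, the n-coefficient is −2ah = 8h; matching it to the data gives h = 1, and then k = 2.
So g(n) = -4(n − 1)² + 2.
Hence h = 1.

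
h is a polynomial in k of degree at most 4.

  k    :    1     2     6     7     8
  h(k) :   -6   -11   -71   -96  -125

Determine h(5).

-50

Write h(k) = ak^4 + bk³ + ck² + dk + e; the 5 given values yield a linear system in the 5 coefficients.
Solving, the top 2 coefficients vanish, and h(k) = -2k² + k - 5.
Then h(5) = -50.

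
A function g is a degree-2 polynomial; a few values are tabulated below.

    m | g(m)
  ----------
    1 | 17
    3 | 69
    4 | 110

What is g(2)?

38

Write g(m) = am² + bm + c; the 3 given values yield a linear system in the 3 coefficients.
Solving, g(m) = 5m² + 6m + 6.
Then g(2) = 38.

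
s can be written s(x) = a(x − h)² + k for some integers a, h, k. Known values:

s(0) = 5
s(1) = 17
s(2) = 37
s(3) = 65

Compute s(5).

145

First differences 12, 20, 28; second difference 8 = 2a, so a = 4.
Expanding, the x-coefficient is −2ah = -8h; matching it to the data gives h = -1, and then k = 1.
So s(x) = 4(x + 1)² + 1.
s(5) = 4·6² + 1 = 145.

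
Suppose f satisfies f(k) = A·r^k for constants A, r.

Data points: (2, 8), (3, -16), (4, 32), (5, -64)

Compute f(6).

Consecutive ratio: -16/8 = -2, and 32/(-16) = -2, so r = -2.
Then A·(-2)^2 = 8 gives A = 2, and f(k) = 2·(-2)^k.
f(6) = 2·(-2)^6 = 128.

128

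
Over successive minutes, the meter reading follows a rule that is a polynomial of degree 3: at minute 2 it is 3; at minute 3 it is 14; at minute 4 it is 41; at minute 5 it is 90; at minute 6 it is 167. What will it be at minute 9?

Write the value at t as T(t).
First differences: 11, 27, 49, 77. Second differences: 16, 22, 28. Third differences: 6, 6.
Level-3 differences are constant, so T has degree 3.
Fitting a degree-3 polynomial gives T(t) = t³ - t² - 3t + 5.
Then T(9) = 626.

626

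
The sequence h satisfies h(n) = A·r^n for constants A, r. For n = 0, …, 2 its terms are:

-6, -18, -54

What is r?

Consecutive ratio: -18/(-6) = 3, and -54/(-18) = 3, so r = 3.
Then A·3^0 = -6 gives A = -6, and h(n) = -6·3^n.

3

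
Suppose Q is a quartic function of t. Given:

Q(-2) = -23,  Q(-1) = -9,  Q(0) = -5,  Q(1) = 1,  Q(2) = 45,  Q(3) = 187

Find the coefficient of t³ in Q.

Write Q(t) = at^4 + bt³ + ct² + dt + e; the 6 given values yield a linear system in the 5 coefficients.
Solving, Q(t) = t^4 + 4t³ + t - 5.
The coefficient of t³ is 4.

4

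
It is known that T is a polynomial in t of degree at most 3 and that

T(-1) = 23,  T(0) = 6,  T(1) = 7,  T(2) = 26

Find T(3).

63

First differences: -17, 1, 19. Second differences: 18, 18.
Level-2 differences are constant, so T has degree 2.
Fitting a degree-2 polynomial gives T(t) = 9t² - 8t + 6.
Then T(3) = 63.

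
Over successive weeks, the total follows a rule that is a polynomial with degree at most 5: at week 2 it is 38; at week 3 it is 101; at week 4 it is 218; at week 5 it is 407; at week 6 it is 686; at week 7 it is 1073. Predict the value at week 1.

11

Write the value at t as Q(t).
Write Q(t) = at^5 + bt^4 + ct³ + dt² + et + p; the 6 given values yield a linear system in the 6 coefficients.
Solving, the top 2 coefficients vanish, and Q(t) = 3t³ + 6t + 2.
Then Q(1) = 11.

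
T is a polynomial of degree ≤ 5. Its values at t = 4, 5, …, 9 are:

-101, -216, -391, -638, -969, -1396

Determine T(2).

-3

First differences: -115, -175, -247, -331, -427. Second differences: -60, -72, -84, -96. Third differences: -12, -12, -12.
Level-3 differences are constant, so T has degree 3.
Fitting a degree-3 polynomial gives T(t) = -2t³ + 7t - 1.
Then T(2) = -3.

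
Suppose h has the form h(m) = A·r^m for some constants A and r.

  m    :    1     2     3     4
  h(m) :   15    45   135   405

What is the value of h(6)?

Consecutive ratio: 45/15 = 3, and 135/45 = 3, so r = 3.
Then A·3^1 = 15 gives A = 5, and h(m) = 5·3^m.
h(6) = 5·3^6 = 3645.

3645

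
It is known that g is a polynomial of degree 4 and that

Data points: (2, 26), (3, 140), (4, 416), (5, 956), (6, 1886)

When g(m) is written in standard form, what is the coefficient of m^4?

Write g(m) = am^4 + bm³ + cm² + dm + e; the 5 given values yield a linear system in the 5 coefficients.
Solving, g(m) = m^4 + 3m³ - m² - 3m - 4.
The coefficient of m^4 is 1.

1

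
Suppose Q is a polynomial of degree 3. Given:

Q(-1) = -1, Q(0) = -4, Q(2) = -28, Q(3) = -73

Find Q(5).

-289

Write Q(x) = ax³ + bx² + cx + d; the 4 given values yield a linear system in the 4 coefficients.
Solving, Q(x) = -2x³ - x² - 2x - 4.
Then Q(5) = -289.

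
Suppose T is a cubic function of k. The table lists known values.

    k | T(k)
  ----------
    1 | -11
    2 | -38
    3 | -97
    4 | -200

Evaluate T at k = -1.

Write T(k) = ak³ + bk² + ck + d; the 4 given values yield a linear system in the 4 coefficients.
Solving, T(k) = -2k³ - 4k² - k - 4.
Then T(-1) = -5.

-5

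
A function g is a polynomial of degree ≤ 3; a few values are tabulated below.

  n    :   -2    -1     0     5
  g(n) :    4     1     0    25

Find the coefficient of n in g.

0

Write g(n) = an³ + bn² + cn + d; the 4 given values yield a linear system in the 4 coefficients.
Solving, the leading coefficient vanishes, and g(n) = n².
The coefficient of n is 0.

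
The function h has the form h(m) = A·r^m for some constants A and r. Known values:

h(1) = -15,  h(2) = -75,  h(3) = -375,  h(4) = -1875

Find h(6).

-46875

Consecutive ratio: -75/(-15) = 5, and -375/(-75) = 5, so r = 5.
Then A·5^1 = -15 gives A = -3, and h(m) = -3·5^m.
h(6) = -3·5^6 = -46875.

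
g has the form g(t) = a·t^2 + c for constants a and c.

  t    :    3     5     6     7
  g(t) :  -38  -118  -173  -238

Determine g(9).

-398

From g(3) = -38 and g(5) = -118: 9a + c = -38 and 25a + c = -118.
Subtracting: 16a = -80, so a = -5; then c = -38 − (-5)·9 = 7.
So g(t) = -5t² + 7, and g(9) = -398.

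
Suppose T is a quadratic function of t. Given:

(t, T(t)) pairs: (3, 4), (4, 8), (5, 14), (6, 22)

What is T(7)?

32

Write T(t) = at² + bt + c; the 4 given values yield a linear system in the 3 coefficients.
Solving, T(t) = t² - 3t + 4.
Then T(7) = 32.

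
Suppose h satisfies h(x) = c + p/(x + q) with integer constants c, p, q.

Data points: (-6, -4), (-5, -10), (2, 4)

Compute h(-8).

(h(x) − c)(x + q) = p for each data point; the three points give a linear system in c and q, then p follows.
Solving: c = 2, q = 4, p = 12, so h(x) = 2 + 12/(x + 4).
Then h(-8) = 2 + 12/(-4) = -1.

-1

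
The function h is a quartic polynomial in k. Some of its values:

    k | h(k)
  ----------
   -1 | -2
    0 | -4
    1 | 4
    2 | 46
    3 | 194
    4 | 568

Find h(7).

4966

First differences: -2, 8, 42, 148, 374. Second differences: 10, 34, 106, 226. Third differences: 24, 72, 120. Fourth differences: 48, 48.
Level-4 differences are constant, so h has degree 4.
Fitting a degree-4 polynomial gives h(k) = 2k^4 + 3k² + 3k - 4.
Then h(7) = 4966.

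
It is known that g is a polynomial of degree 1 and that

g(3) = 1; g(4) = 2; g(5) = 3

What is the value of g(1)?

First differences: 1, 1.
Level-1 differences are constant, so g has degree 1.
Fitting a degree-1 polynomial gives g(n) = n - 2.
Then g(1) = -1.

-1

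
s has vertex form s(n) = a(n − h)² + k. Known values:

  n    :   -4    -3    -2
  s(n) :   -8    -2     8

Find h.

First differences 6, 10; second difference 4 = 2a, so a = 2.
Expanding, the n-coefficient is −2ah = -4h; matching it to the data gives h = -5, and then k = -10.
So s(n) = 2(n + 5)² − 10.
Hence h = -5.

-5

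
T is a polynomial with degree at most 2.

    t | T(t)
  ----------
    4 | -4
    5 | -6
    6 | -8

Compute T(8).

Write T(t) = at² + bt + c; the 3 given values yield a linear system in the 3 coefficients.
Solving, the leading coefficient vanishes, and T(t) = -2t + 4.
Then T(8) = -12.

-12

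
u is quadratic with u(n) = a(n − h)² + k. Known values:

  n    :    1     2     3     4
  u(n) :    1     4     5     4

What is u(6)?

First differences 3, 1, -1; second difference -2 = 2a, so a = -1.
Expanding, the n-coefficient is −2ah = 2h; matching it to the data gives h = 3, and then k = 5.
So u(n) = -1(n − 3)² + 5.
u(6) = -1·3² + 5 = -4.

-4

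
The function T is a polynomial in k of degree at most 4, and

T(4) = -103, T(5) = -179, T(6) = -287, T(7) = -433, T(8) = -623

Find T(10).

First differences: -76, -108, -146, -190. Second differences: -32, -38, -44. Third differences: -6, -6.
Level-3 differences are constant, so T has degree 3.
Fitting a degree-3 polynomial gives T(k) = -k³ - k² - 6k + 1.
Then T(10) = -1159.

-1159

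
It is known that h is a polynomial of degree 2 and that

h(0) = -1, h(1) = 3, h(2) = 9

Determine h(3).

Write h(m) = am² + bm + c; the 3 given values yield a linear system in the 3 coefficients.
Solving, h(m) = m² + 3m - 1.
Then h(3) = 17.

17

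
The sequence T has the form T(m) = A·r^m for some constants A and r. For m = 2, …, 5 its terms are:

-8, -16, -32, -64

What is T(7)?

-256

Consecutive ratio: -16/(-8) = 2, and -32/(-16) = 2, so r = 2.
Then A·2^2 = -8 gives A = -2, and T(m) = -2·2^m.
T(7) = -2·2^7 = -256.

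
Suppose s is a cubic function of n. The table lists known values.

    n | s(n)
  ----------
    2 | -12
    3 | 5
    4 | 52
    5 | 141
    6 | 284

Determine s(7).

493

First differences: 17, 47, 89, 143. Second differences: 30, 42, 54. Third differences: 12, 12.
Level-3 differences are constant, so s has degree 3.
Extending the table by one column gives the next first difference 209, so s(7) = 284 + 209 = 493.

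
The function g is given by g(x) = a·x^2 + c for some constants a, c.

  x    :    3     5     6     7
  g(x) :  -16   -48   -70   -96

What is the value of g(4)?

From g(3) = -16 and g(5) = -48: 9a + c = -16 and 25a + c = -48.
Subtracting: 16a = -32, so a = -2; then c = -16 − (-2)·9 = 2.
So g(x) = -2x² + 2, and g(4) = -30.

-30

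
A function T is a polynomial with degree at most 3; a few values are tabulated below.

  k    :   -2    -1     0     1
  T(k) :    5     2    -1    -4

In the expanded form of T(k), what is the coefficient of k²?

0

Write T(k) = ak³ + bk² + ck + d; the 4 given values yield a linear system in the 4 coefficients.
Solving, the top 2 coefficients vanish, and T(k) = -3k - 1.
The coefficient of k² is 0.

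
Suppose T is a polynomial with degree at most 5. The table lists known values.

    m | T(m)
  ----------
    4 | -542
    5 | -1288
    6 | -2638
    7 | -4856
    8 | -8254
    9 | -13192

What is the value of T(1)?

-8

First differences: -746, -1350, -2218, -3398, -4938. Second differences: -604, -868, -1180, -1540. Third differences: -264, -312, -360. Fourth differences: -48, -48.
Level-4 differences are constant, so T has degree 4.
Fitting a degree-4 polynomial gives T(m) = -2m^4 - 8m + 2.
Then T(1) = -8.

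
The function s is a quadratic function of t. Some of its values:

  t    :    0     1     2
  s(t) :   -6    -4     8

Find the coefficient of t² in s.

5

Write s(t) = at² + bt + c; the 3 given values yield a linear system in the 3 coefficients.
Solving, s(t) = 5t² - 3t - 6.
The coefficient of t² is 5.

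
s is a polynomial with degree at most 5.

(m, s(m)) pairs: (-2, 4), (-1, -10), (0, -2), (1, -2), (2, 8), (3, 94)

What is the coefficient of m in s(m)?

Write s(m) = am^5 + bm^4 + cm³ + dm² + em + p; the 6 given values yield a linear system in the 6 coefficients.
Solving, the leading coefficient vanishes, and s(m) = 2m^4 - m³ - 6m² + 5m - 2.
The coefficient of m is 5.

5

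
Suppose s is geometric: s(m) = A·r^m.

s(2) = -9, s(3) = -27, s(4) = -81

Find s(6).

-729

Consecutive ratio: -27/(-9) = 3, and -81/(-27) = 3, so r = 3.
Then A·3^2 = -9 gives A = -1, and s(m) = -1·3^m.
s(6) = -1·3^6 = -729.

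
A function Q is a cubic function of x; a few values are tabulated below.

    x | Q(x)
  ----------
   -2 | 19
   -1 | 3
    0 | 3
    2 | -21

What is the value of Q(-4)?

Write Q(x) = ax³ + bx² + cx + d; the 4 given values yield a linear system in the 4 coefficients.
Solving, Q(x) = -3x³ - x² + 2x + 3.
Then Q(-4) = 171.

171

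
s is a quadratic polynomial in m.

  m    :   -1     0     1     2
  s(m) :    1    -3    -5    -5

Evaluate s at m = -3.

First differences: -4, -2, 0. Second differences: 2, 2.
Level-2 differences are constant, so s has degree 2.
Fitting a degree-2 polynomial gives s(m) = m² - 3m - 3.
Then s(-3) = 15.

15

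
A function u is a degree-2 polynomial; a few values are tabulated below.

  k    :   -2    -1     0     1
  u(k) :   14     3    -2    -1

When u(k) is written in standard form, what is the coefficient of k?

First differences: -11, -5, 1. Second differences: 6, 6.
Level-2 differences are constant, so u has degree 2.
Fitting a degree-2 polynomial gives u(k) = 3k² - 2k - 2.
The coefficient of k is -2.

-2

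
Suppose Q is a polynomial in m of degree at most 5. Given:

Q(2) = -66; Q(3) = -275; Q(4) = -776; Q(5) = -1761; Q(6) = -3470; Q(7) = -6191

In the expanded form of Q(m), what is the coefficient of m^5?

First differences: -209, -501, -985, -1709, -2721. Second differences: -292, -484, -724, -1012. Third differences: -192, -240, -288. Fourth differences: -48, -48.
Level-4 differences are constant, so Q has degree 4.
Fitting a degree-4 polynomial gives Q(m) = -2m^4 - 4m³ - 3m + 4.
The coefficient of m^5 is 0.

0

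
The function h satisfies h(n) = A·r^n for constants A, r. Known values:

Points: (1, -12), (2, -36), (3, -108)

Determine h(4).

-324

Consecutive ratio: -36/(-12) = 3, and -108/(-36) = 3, so r = 3.
Then A·3^1 = -12 gives A = -4, and h(n) = -4·3^n.
h(4) = -4·3^4 = -324.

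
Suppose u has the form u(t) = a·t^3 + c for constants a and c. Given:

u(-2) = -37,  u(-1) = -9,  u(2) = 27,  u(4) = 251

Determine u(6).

From u(-2) = -37 and u(-1) = -9: -8a + c = -37 and -1a + c = -9.
Subtracting: 7a = 28, so a = 4; then c = -37 − 4·(-8) = -5.
So u(t) = 4t³ − 5, and u(6) = 859.

859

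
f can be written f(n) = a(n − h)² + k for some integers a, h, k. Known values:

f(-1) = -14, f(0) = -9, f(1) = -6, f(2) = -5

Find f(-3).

First differences 5, 3, 1; second difference -2 = 2a, so a = -1.
Expanding, the n-coefficient is −2ah = 2h; matching it to the data gives h = 2, and then k = -5.
So f(n) = -1(n − 2)² − 5.
f(-3) = -1·(-5)² − 5 = -30.

-30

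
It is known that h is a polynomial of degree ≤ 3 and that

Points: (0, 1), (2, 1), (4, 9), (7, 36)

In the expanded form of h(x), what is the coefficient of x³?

0

Write h(x) = ax³ + bx² + cx + d; the 4 given values yield a linear system in the 4 coefficients.
Solving, the leading coefficient vanishes, and h(x) = x² - 2x + 1.
The coefficient of x³ is 0.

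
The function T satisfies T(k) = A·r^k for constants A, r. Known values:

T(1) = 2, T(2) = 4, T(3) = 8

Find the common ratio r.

Consecutive ratio: 4/2 = 2, and 8/4 = 2, so r = 2.
Then A·2^1 = 2 gives A = 1, and T(k) = 1·2^k.

2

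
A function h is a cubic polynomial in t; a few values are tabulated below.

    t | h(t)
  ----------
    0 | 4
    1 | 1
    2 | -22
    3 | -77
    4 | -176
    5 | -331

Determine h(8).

First differences: -3, -23, -55, -99, -155. Second differences: -20, -32, -44, -56. Third differences: -12, -12, -12.
Level-3 differences are constant, so h has degree 3.
Fitting a degree-3 polynomial gives h(t) = -2t³ - 4t² + 3t + 4.
Then h(8) = -1252.

-1252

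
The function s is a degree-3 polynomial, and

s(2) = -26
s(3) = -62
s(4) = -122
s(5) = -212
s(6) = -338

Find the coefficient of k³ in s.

Write s(k) = ak³ + bk² + ck + d; the 5 given values yield a linear system in the 4 coefficients.
Solving, s(k) = -k³ - 3k² - 2k - 2.
The coefficient of k³ is -1.

-1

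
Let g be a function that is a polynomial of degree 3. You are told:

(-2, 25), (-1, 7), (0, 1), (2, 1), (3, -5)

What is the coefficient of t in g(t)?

-2

Write g(t) = at³ + bt² + ct + d; the 5 given values yield a linear system in the 4 coefficients.
Solving, g(t) = -t³ + 3t² - 2t + 1.
The coefficient of t is -2.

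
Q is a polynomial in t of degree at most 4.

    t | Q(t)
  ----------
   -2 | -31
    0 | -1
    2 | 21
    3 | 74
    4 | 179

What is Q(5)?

Write Q(t) = at^4 + bt³ + ct² + dt + e; the 5 given values yield a linear system in the 5 coefficients.
Solving, the leading coefficient vanishes, and Q(t) = 3t³ - t² + t - 1.
Then Q(5) = 354.

354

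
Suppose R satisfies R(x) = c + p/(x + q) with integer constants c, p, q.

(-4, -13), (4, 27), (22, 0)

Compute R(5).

17

(R(x) − c)(x + q) = p for each data point; the three points give a linear system in c and q, then p follows.
Solving: c = -3, q = -2, p = 60, so R(x) = -3 + 60/(x − 2).
Then R(5) = -3 + 60/3 = 17.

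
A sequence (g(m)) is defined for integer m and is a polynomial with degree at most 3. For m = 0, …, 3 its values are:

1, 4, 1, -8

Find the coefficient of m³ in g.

Write g(m) = am³ + bm² + cm + d; the 4 given values yield a linear system in the 4 coefficients.
Solving, the leading coefficient vanishes, and g(m) = -3m² + 6m + 1.
The coefficient of m³ is 0.

0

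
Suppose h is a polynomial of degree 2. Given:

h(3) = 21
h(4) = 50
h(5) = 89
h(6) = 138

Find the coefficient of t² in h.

5

First differences: 29, 39, 49. Second differences: 10, 10.
Level-2 differences are constant, so h has degree 2.
Fitting a degree-2 polynomial gives h(t) = 5t² - 6t - 6.
The coefficient of t² is 5.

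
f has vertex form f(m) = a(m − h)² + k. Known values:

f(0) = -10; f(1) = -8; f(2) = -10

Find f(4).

-26

First differences 2, -2; second difference -4 = 2a, so a = -2.
Expanding, the m-coefficient is −2ah = 4h; matching it to the data gives h = 1, and then k = -8.
So f(m) = -2(m − 1)² − 8.
f(4) = -2·3² − 8 = -26.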